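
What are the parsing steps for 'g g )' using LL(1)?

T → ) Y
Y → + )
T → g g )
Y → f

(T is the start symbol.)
LL(1) parsing maintains a stack (initially the start symbol over $) and the input. At each step: if the stack top is a terminal, match it against the current input token; if it is a non-terminal N, replace it with the RHS of M[N, lookahead] (the unique production whose predict set contains the lookahead).

Stack is shown with the top on the left.

Stack    Input    Action
------------------------
T $      g g ) $  output T → g g )
g g ) $  g g ) $  match 'g'
g ) $    g ) $    match 'g'
) $      ) $      match ')'
$        $        accept

The string is accepted.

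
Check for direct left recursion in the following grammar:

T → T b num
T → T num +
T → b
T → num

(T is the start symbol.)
Yes, T is left-recursive

T → T b num: LEFT RECURSIVE (starts with T)
T → T num +: LEFT RECURSIVE (starts with T)
T → b: starts with b
T → num: starts with num

The grammar has direct left recursion on: T.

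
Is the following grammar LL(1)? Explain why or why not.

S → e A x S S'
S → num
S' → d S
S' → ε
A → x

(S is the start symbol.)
No. Predict set conflict for S': { 'd' }

A grammar is LL(1) if for each non-terminal N with multiple productions, the predict sets of those productions are pairwise disjoint, where PREDICT(N → α) = (FIRST(α) \ {ε}) ∪ (FOLLOW(N) if α ⇒* ε).

Relevant sets:
  FOLLOW(S') = { $, 'd' }

For S:
  PREDICT(S → e A x S S') = { 'e' }
  PREDICT(S → num) = { 'num' }
For S':
  PREDICT(S' → d S) = { 'd' }
  PREDICT(S' → ε) = { $, 'd' }
A has a single production, so nothing to check there.

Conflict found: Predict set conflict for S': { 'd' }
The grammar is NOT LL(1).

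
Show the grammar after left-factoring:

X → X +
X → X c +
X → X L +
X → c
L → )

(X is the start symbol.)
Left-factoring transforms A → αβ₁ | αβ₂ into A → αA' and A' → β₁ | β₂
(α is the longest common prefix among the alternatives). Repeat until
no nonterminal has two alternatives with a common prefix.

Round 1: X has alternatives sharing prefix 'X'. Introduce X': X → X X'
  Add: X' → +
  Add: X' → c +
  Add: X' → L +

No remaining common prefixes — done.

Resulting grammar:
X → X X'
X' → +
X' → c +
X' → L +
X → c
L → )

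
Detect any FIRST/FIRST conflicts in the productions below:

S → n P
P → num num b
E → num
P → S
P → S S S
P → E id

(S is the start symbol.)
FIRST sets of the non-terminals at (or reachable through a nullable prefix from) the front of some alternative:
  FIRST(S) = { 'n' }
  FIRST(E) = { 'num' }

Productions for P:
  P → num num b: FIRST = { 'num' }
  P → S: FIRST = { 'n' }
  P → S S S: FIRST = { 'n' }
  P → E id: FIRST = { 'num' }
S, E have only one production, so no FIRST/FIRST conflict is possible there.

Conflict for P: P → num num b and P → E id
  Overlap: { 'num' }
Conflict for P: P → S and P → S S S
  Overlap: { 'n' }

Answer: Yes. P → num num b / P → E id on { 'num' }; P → S / P → S S S on { 'n' }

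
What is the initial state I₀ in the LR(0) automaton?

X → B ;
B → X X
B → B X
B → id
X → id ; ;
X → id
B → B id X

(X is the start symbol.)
{ [B → . B X], [B → . B id X], [B → . X X], [B → . id], [X → . B ;], [X → . id ; ;], [X → . id], [X' → . X] }

First, augment the grammar with X' → X
I₀ = CLOSURE({ [X' → . X] }):
  [X' → . X] has the dot before X: add [X → . B ;], [X → . id ; ;], [X → . id]
  [X → . B ;] has the dot before B: add [B → . X X], [B → . B X], [B → . id], [B → . B id X]
No further items can be added.

I₀ = { [B → . B X], [B → . B id X], [B → . X X], [B → . id], [X → . B ;], [X → . id ; ;], [X → . id], [X' → . X] }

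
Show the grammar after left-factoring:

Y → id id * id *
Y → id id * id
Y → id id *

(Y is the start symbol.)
Y → id id * Y'
Y' → id Y''
Y'' → *
Y'' → ε
Y' → ε

Left-factoring transforms A → αβ₁ | αβ₂ into A → αA' and A' → β₁ | β₂
(α is the longest common prefix among the alternatives). Repeat until
no nonterminal has two alternatives with a common prefix.

Round 1: Y has alternatives sharing prefix 'id id *'. Introduce Y': Y → id id * Y'
  Add: Y' → id *
  Add: Y' → id
  Add: Y' → ε

Round 2: Y' has alternatives sharing prefix 'id'. Introduce Y'': Y' → id Y''
  Add: Y'' → *
  Add: Y'' → ε

No remaining common prefixes — done.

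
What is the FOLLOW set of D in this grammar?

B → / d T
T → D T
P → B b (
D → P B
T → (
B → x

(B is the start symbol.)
{ '(', '/', 'x' }

In T → D T: D is followed by T, add FIRST(T) \ {ε} = { '(', '/', 'x' }

Taking the union: FOLLOW(D) = { '(', '/', 'x' }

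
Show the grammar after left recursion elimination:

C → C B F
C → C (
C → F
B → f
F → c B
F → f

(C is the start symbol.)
C → F C'
C' → B F C'
C' → ( C'
C' → ε
B → f
F → c B
F → f

C is directly left-recursive. The standard transformation for
  A → A α₁ | ... | A α_m | β₁ | ... | β_n
is
  A  → β₁ A' | ... | β_n A'
  A' → α₁ A' | ... | α_m A' | ε

C → F becomes C → F C'
C → C B F becomes C' → B F C'
C → C ( becomes C' → ( C'
Add C' → ε

Productions for other non-terminals are unchanged:
  B → f
  F → c B
  F → f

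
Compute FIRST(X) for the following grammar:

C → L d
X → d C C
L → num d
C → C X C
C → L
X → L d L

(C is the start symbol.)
To compute FIRST(X), examine every production with X on the left-hand side, reading each right-hand side left to right until a non-nullable symbol is reached.

FIRST sets of the other non-terminals involved (by the same procedure, iterated to a fixed point):
  FIRST(L) = { 'num' }

From X → d C C:
  - d is a terminal: add 'd' and stop
From X → L d L:
  - L is a non-terminal: add FIRST(L) \ {ε} = { 'num' }
    L is not nullable, so stop

Collecting: FIRST(X) = { 'd', 'num' }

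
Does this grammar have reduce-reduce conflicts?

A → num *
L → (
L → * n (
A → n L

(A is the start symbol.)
Augment with A' → A and build the canonical LR(0) collection (I0 = CLOSURE({[A' → . A]}), then GOTO on every symbol after a dot until no new states appear). It has 10 states:
  I0: { [A → . n L], [A → . num *], [A' → . A] }  — shift
  I1: { [A' → A .] }  — accept
  I2: { [A → n . L], [L → . (], [L → . * n (] }  — shift
  I3: { [A → num . *] }  — shift
  I4: { [A → num * .] }  — reduce
  I5: { [L → ( .] }  — reduce
  I6: { [L → * . n (] }  — shift
  I7: { [A → n L .] }  — reduce
  I8: { [L → * n . (] }  — shift
  I9: { [L → * n ( .] }  — reduce

No state contains more than one complete item.

Answer: No reduce-reduce conflicts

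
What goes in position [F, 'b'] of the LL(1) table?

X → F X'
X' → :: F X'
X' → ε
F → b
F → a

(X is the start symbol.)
F → b

To find M[F, 'b'], we find productions for F where 'b' is in the predict set (PREDICT(N → α) = (FIRST(α) \ {ε}) ∪ (FOLLOW(N) if α ⇒* ε)).

F → b: PREDICT = { 'b' }
  'b' is in predict set, so this production goes in M[F, 'b']
F → a: PREDICT = { 'a' }

M[F, 'b'] = F → b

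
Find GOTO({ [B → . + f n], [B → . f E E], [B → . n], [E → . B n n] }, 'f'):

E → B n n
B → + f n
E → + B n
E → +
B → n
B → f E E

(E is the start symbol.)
GOTO(I, 'f') = CLOSURE({ [A → αX.β] : [A → α.Xβ] ∈ I, X = 'f' })

Items with dot before 'f', with the dot advanced:
  [B → . f E E] → [B → f . E E]
Closure of the advanced items:
  [B → f . E E] has the dot before E: add [E → . B n n], [E → . + B n], [E → . +]
  [E → . B n n] has the dot before B: add [B → . + f n], [B → . n], [B → . f E E]

GOTO = { [B → . + f n], [B → . f E E], [B → . n], [B → f . E E], [E → . + B n], [E → . +], [E → . B n n] }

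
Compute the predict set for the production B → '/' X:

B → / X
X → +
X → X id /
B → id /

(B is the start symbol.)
PREDICT(B → '/' X) = (FIRST(RHS) \ {ε}) ∪ (FOLLOW(B) if ε ∈ FIRST(RHS), i.e. RHS ⇒* ε)
FIRST('/' X) = { '/' }
ε ∉ FIRST('/' X), so FOLLOW(B) is not added.
PREDICT(B → '/' X) = { '/' }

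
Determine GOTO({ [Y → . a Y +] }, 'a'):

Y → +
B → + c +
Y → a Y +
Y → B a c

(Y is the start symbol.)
{ [B → . + c +], [Y → . +], [Y → . B a c], [Y → . a Y +], [Y → a . Y +] }

GOTO(I, 'a') = CLOSURE({ [A → αX.β] : [A → α.Xβ] ∈ I, X = 'a' })

Items with dot before 'a', with the dot advanced:
  [Y → . a Y +] → [Y → a . Y +]
Closure of the advanced items:
  [Y → a . Y +] has the dot before Y: add [Y → . +], [Y → . a Y +], [Y → . B a c]
  [Y → . B a c] has the dot before B: add [B → . + c +]

GOTO = { [B → . + c +], [Y → . +], [Y → . B a c], [Y → . a Y +], [Y → a . Y +] }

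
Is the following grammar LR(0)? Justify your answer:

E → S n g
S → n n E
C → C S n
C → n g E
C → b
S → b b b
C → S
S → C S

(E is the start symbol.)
A grammar is LR(0) if no state in the canonical LR(0) collection has:
  - both a shift item (dot before a terminal) and a complete item (shift-reduce conflict), or
  - two or more complete items (reduce-reduce conflict; the accept item [E' → E .] counts as a complete item here).

Augment with E' → E and build the canonical LR(0) collection (I0 = CLOSURE({[E' → . E]}), then GOTO on every symbol after a dot until no new states appear). It has 16 states:
  I0: { [C → . C S n], [C → . S], [C → . b], [C → . n g E], [E → . S n g], [E' → . E], [S → . C S], [S → . b b b], [S → . n n E] }  — shift
  I1: { [C → . C S n], [C → . S], [C → . b], [C → . n g E], [C → C . S n], [S → . C S], [S → . b b b], [S → . n n E], [S → C . S] }  — shift
  I2: { [E' → E .] }  — accept
  I3: { [C → S .], [E → S . n g] }  — shift, reduce
  I4: { [C → b .], [S → b . b b] }  — shift, reduce
  I5: { [C → n . g E], [S → n . n E] }  — shift
  I6: { [C → . C S n], [C → . S], [C → . b], [C → . n g E], [C → n g . E], [E → . S n g], [S → . C S], [S → . b b b], [S → . n n E] }  — shift
  I7: { [C → . C S n], [C → . S], [C → . b], [C → . n g E], [E → . S n g], [S → . C S], [S → . b b b], [S → . n n E], [S → n n . E] }  — shift
  I8: { [S → n n E .] }  — reduce
  I9: { [C → n g E .] }  — reduce
  I10: { [S → b b . b] }  — shift
  I11: { [S → b b b .] }  — reduce
  I12: { [E → S n . g] }  — shift
  I13: { [E → S n g .] }  — reduce
  I14: { [C → C S . n], [C → S .], [S → C S .] }  — shift, 2 reduces
  I15: { [C → C S n .] }  — reduce

Conflict in state I3:
  Shift-reduce conflict between [C → S .] and [E → S . n g]
So the grammar is NOT LR(0).

Answer: No. Shift-reduce conflict between [C → S .] and [E → S . n g]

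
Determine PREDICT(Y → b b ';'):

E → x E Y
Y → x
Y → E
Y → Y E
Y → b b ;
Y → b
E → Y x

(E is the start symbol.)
PREDICT(Y → b b ';') = (FIRST(RHS) \ {ε}) ∪ (FOLLOW(Y) if ε ∈ FIRST(RHS), i.e. RHS ⇒* ε)
FIRST(b b ';') = { 'b' }
ε ∉ FIRST(b b ';'), so FOLLOW(Y) is not added.
PREDICT(Y → b b ';') = { 'b' }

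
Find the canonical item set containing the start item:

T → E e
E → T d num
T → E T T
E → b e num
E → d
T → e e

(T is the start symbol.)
First, augment the grammar with T' → T
I₀ = CLOSURE({ [T' → . T] }):
  [T' → . T] has the dot before T: add [T → . E e], [T → . E T T], [T → . e e]
  [T → . E e] has the dot before E: add [E → . T d num], [E → . b e num], [E → . d]
No further items can be added.

I₀ = { [E → . T d num], [E → . b e num], [E → . d], [T → . E T T], [T → . E e], [T → . e e], [T' → . T] }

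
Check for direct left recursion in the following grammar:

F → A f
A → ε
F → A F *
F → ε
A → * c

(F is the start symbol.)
Direct left recursion occurs when N → N α for some non-terminal N (the right-hand side begins with the left-hand side itself).

F → A f: starts with A
A → ε: starts with ε
F → A F *: starts with A
F → ε: starts with ε
A → * c: starts with '*'

No direct left recursion found.

Answer: No direct left recursion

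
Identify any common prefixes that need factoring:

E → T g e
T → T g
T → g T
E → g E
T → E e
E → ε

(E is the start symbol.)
No, left-factoring is not needed

Left-factoring is needed when two productions for the same non-terminal
share a common prefix on the right-hand side.

Productions for E:
  E → T g e
  E → g E
  E → ε
Productions for T:
  T → T g
  T → g T
  T → E e

No common prefixes found.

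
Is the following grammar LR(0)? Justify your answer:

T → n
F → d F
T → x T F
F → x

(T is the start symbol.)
Augment with T' → T and build the canonical LR(0) collection (I0 = CLOSURE({[T' → . T]}), then GOTO on every symbol after a dot until no new states appear). It has 9 states:
  I0: { [T → . n], [T → . x T F], [T' → . T] }  — shift
  I1: { [T' → T .] }  — accept
  I2: { [T → n .] }  — reduce
  I3: { [T → . n], [T → . x T F], [T → x . T F] }  — shift
  I4: { [F → . d F], [F → . x], [T → x T . F] }  — shift
  I5: { [T → x T F .] }  — reduce
  I6: { [F → . d F], [F → . x], [F → d . F] }  — shift
  I7: { [F → x .] }  — reduce
  I8: { [F → d F .] }  — reduce

Every state is either a pure shift/goto state or contains exactly one complete item and nothing to shift — no conflicts. The grammar is LR(0).

Answer: Yes, the grammar is LR(0)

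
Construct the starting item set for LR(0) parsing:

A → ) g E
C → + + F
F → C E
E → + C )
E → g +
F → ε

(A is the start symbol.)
{ [A → . ) g E], [A' → . A] }

First, augment the grammar with A' → A
I₀ = CLOSURE({ [A' → . A] }):
  [A' → . A] has the dot before A: add [A → . ) g E]
No further items can be added.

I₀ = { [A → . ) g E], [A' → . A] }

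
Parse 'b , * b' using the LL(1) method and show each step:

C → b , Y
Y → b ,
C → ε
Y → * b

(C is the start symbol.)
LL(1) parsing maintains a stack (initially the start symbol over $) and the input. At each step: if the stack top is a terminal, match it against the current input token; if it is a non-terminal N, replace it with the RHS of M[N, lookahead] (the unique production whose predict set contains the lookahead).

Stack is shown with the top on the left.

Stack    Input      Action
--------------------------
C $      b , * b $  output C → b , Y
b , Y $  b , * b $  match 'b'
, Y $    , * b $    match ','
Y $      * b $      output Y → * b
* b $    * b $      match '*'
b $      b $        match 'b'
$        $          accept

The string is accepted.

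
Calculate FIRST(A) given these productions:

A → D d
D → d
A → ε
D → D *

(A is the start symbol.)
FIRST sets of the other non-terminals involved (by the same procedure, iterated to a fixed point):
  FIRST(D) = { 'd' }

From A → D d:
  - D is a non-terminal: add FIRST(D) \ {ε} = { 'd' }
    D is not nullable, so stop
From A → ε:
  - ε-production, so ε ∈ FIRST(A)

Collecting: FIRST(A) = { 'd', ε }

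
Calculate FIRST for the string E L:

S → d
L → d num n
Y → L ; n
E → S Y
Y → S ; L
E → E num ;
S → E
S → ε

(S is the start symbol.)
FIRST sets of the non-terminals involved (from the grammar, by fixed-point iteration):
  FIRST(E) = { ';', 'd' }

To compute FIRST(E L), process the symbols left to right:
Symbol E is a non-terminal. Add FIRST(E) \ {ε} = { ';', 'd' }
E is not nullable (ε ∉ FIRST(E)), so stop here.
FIRST(E L) = { ';', 'd' }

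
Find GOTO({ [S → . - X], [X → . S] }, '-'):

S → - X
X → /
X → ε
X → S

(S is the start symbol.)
{ [S → - . X], [S → . - X], [X → . /], [X → . S], [X → .] }

GOTO(I, '-') = CLOSURE({ [A → αX.β] : [A → α.Xβ] ∈ I, X = '-' })

Items with dot before '-', with the dot advanced:
  [S → . - X] → [S → - . X]
Closure of the advanced items:
  [S → - . X] has the dot before X: add [X → . /], [X → .], [X → . S]
  [X → . S] has the dot before S: add [S → . - X]

GOTO = { [S → - . X], [S → . - X], [X → . /], [X → . S], [X → .] }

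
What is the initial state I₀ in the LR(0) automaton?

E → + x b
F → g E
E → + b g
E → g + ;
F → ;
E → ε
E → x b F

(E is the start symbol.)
First, augment the grammar with E' → E
I₀ = CLOSURE({ [E' → . E] }):
  [E' → . E] has the dot before E: add [E → . + x b], [E → . + b g], [E → . g + ;], [E → .], [E → . x b F]
No further items can be added.

I₀ = { [E → . + b g], [E → . + x b], [E → . g + ;], [E → . x b F], [E → .], [E' → . E] }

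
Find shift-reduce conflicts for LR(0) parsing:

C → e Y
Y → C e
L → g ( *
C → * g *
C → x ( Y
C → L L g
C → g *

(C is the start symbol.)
No shift-reduce conflicts

A shift-reduce conflict occurs when an LR(0) state has both:
  - a complete (reduce) item [A → α .] (dot at the end), and
  - a shift item [B → β . c γ] (dot before a terminal).

Augment with C' → C and build the canonical LR(0) collection (I0 = CLOSURE({[C' → . C]}), then GOTO on every symbol after a dot until no new states appear). It has 20 states:
  I0: { [C → . * g *], [C → . L L g], [C → . e Y], [C → . g *], [C → . x ( Y], [C' → . C], [L → . g ( *] }  — shift
  I1: { [C → * . g *] }  — shift
  I2: { [C' → C .] }  — accept
  I3: { [C → L . L g], [L → . g ( *] }  — shift
  I4: { [C → . * g *], [C → . L L g], [C → . e Y], [C → . g *], [C → . x ( Y], [C → e . Y], [L → . g ( *], [Y → . C e] }  — shift
  I5: { [C → g . *], [L → g . ( *] }  — shift
  I6: { [C → x . ( Y] }  — shift
  I7: { [C → . * g *], [C → . L L g], [C → . e Y], [C → . g *], [C → . x ( Y], [C → x ( . Y], [L → . g ( *], [Y → . C e] }  — shift
  I8: { [Y → C . e] }  — shift
  I9: { [C → x ( Y .] }  — reduce
  I10: { [Y → C e .] }  — reduce
  I11: { [L → g ( . *] }  — shift
  I12: { [C → g * .] }  — reduce
  I13: { [L → g ( * .] }  — reduce
  I14: { [C → e Y .] }  — reduce
  I15: { [C → L L . g] }  — shift
  I16: { [L → g . ( *] }  — shift
  I17: { [C → L L g .] }  — reduce
  I18: { [C → * g . *] }  — shift
  I19: { [C → * g * .] }  — reduce

No state contains both a complete item and a shift item.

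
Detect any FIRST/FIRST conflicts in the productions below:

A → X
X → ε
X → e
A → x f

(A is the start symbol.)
No FIRST/FIRST conflicts.

A FIRST/FIRST conflict occurs when two productions N → α and N → β for the same non-terminal have FIRST(α) ∩ FIRST(β) ≠ ∅ (with ε ∈ FIRST of a nullable right-hand side, so two nullable alternatives also conflict).

FIRST sets of the non-terminals at (or reachable through a nullable prefix from) the front of some alternative:
  FIRST(X) = { 'e', ε }

Productions for A:
  A → X: FIRST = { 'e', ε }
  A → x f: FIRST = { 'x' }
Productions for X:
  X → ε: FIRST = { ε }
  X → e: FIRST = { 'e' }

All alternatives of each non-terminal have pairwise disjoint FIRST sets.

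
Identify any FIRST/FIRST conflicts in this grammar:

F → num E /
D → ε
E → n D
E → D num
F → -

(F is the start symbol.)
No FIRST/FIRST conflicts.

A FIRST/FIRST conflict occurs when two productions N → α and N → β for the same non-terminal have FIRST(α) ∩ FIRST(β) ≠ ∅ (with ε ∈ FIRST of a nullable right-hand side, so two nullable alternatives also conflict).

FIRST sets of the non-terminals at (or reachable through a nullable prefix from) the front of some alternative:
  FIRST(D) = { ε }

Productions for F:
  F → num E /: FIRST = { 'num' }
  F → -: FIRST = { '-' }
Productions for E:
  E → n D: FIRST = { 'n' }
  E → D num: FIRST = { 'num' }
D has only one production, so no FIRST/FIRST conflict is possible there.

All alternatives of each non-terminal have pairwise disjoint FIRST sets.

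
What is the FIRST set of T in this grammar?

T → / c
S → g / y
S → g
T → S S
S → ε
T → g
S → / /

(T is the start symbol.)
{ '/', 'g', ε }

FIRST sets of the other non-terminals involved (by the same procedure, iterated to a fixed point):
  FIRST(S) = { '/', 'g', ε }

From T → / c:
  - '/' is a terminal: add '/' and stop
From T → S S:
  - S is a non-terminal: add FIRST(S) \ {ε} = { '/', 'g' }
    S is nullable, so continue to the next symbol
  - S is a non-terminal: add FIRST(S) \ {ε} = { '/', 'g' }
    S is nullable and nothing follows, so the whole right-hand side can vanish: ε ∈ FIRST(T)
From T → g:
  - g is a terminal: add 'g' and stop

Collecting: FIRST(T) = { '/', 'g', ε }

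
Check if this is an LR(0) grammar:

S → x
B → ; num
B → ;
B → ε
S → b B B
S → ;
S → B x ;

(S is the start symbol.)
A grammar is LR(0) if no state in the canonical LR(0) collection has:
  - both a shift item (dot before a terminal) and a complete item (shift-reduce conflict), or
  - two or more complete items (reduce-reduce conflict; the accept item [S' → S .] counts as a complete item here).

Augment with S' → S and build the canonical LR(0) collection (I0 = CLOSURE({[S' → . S]}), then GOTO on every symbol after a dot until no new states appear). It has 12 states:
  I0: { [B → . ; num], [B → . ;], [B → .], [S → . ;], [S → . B x ;], [S → . b B B], [S → . x], [S' → . S] }  — shift, reduce
  I1: { [B → ; . num], [B → ; .], [S → ; .] }  — shift, 2 reduces
  I2: { [S → B . x ;] }  — shift
  I3: { [S' → S .] }  — accept
  I4: { [B → . ; num], [B → . ;], [B → .], [S → b . B B] }  — shift, reduce
  I5: { [S → x .] }  — reduce
  I6: { [B → ; . num], [B → ; .] }  — shift, reduce
  I7: { [B → . ; num], [B → . ;], [B → .], [S → b B . B] }  — shift, reduce
  I8: { [S → b B B .] }  — reduce
  I9: { [B → ; num .] }  — reduce
  I10: { [S → B x . ;] }  — shift
  I11: { [S → B x ; .] }  — reduce

Conflict in state I0:
  Shift-reduce conflict between [B → .] and [B → . ;]
So the grammar is NOT LR(0).

Answer: No. Shift-reduce conflict between [B → .] and [B → . ;]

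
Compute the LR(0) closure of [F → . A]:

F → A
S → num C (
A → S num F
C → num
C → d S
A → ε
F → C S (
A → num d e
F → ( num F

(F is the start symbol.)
{ [A → . S num F], [A → . num d e], [A → .], [F → . A], [S → . num C (] }

To compute CLOSURE, for each item [A → α.Bβ] where B is a non-terminal, add [B → .γ] for all productions B → γ; repeat for the newly added items until nothing changes.

Start with: [F → . A]
  [F → . A] has the dot before A: add [A → . S num F], [A → .], [A → . num d e]
  [A → . S num F] has the dot before S: add [S → . num C (]
No further items can be added.

CLOSURE = { [A → . S num F], [A → . num d e], [A → .], [F → . A], [S → . num C (] }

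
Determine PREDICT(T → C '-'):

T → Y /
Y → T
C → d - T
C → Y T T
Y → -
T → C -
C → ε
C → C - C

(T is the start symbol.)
PREDICT(T → C '-') = (FIRST(RHS) \ {ε}) ∪ (FOLLOW(T) if ε ∈ FIRST(RHS), i.e. RHS ⇒* ε)
FIRST(C) = { '-', 'd', ε }
FIRST(C '-') = { '-', 'd' }
ε ∉ FIRST(C '-'), so FOLLOW(T) is not added.
PREDICT(T → C '-') = { '-', 'd' }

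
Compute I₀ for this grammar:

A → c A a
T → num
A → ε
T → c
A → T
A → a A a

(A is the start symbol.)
First, augment the grammar with A' → A
I₀ = CLOSURE({ [A' → . A] }):
  [A' → . A] has the dot before A: add [A → . c A a], [A → .], [A → . T], [A → . a A a]
  [A → . T] has the dot before T: add [T → . num], [T → . c]
No further items can be added.

I₀ = { [A → . T], [A → . a A a], [A → . c A a], [A → .], [A' → . A], [T → . c], [T → . num] }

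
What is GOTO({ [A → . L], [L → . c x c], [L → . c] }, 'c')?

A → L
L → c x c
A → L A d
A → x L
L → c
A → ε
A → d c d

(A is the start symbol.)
{ [L → c . x c], [L → c .] }

GOTO(I, 'c') = CLOSURE({ [A → αX.β] : [A → α.Xβ] ∈ I, X = 'c' })

Items with dot before 'c', with the dot advanced:
  [L → . c] → [L → c .]
  [L → . c x c] → [L → c . x c]
Closure adds nothing (no advanced item has the dot before a non-terminal).

GOTO = { [L → c . x c], [L → c .] }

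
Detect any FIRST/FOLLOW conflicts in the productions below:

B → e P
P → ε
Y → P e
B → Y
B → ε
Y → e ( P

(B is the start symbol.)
No FIRST/FOLLOW conflicts.

A FIRST/FOLLOW conflict occurs when a non-terminal N has a nullable alternative N → β (β ⇒* ε) and another alternative N → α with FIRST(α) ∩ FOLLOW(N) ≠ ∅: on such a lookahead the parser cannot decide between expanding α and letting N vanish via β.

Nullable non-terminals: B, P.
FIRST sets used below: FIRST(Y) = { 'e' }

B: nullable alternative(s) B → ε; FOLLOW(B) = { $ }
  B → e P: FIRST \ {ε} = { 'e' } — disjoint from FOLLOW(B)
  B → Y: FIRST \ {ε} = { 'e' } — disjoint from FOLLOW(B)
  B → ε: FIRST \ {ε} = { } — this is the only nullable alternative, skip
P has a nullable alternative but only one production, so nothing to check.

Y has no nullable alternative, so no FIRST/FOLLOW check is needed there.

No FIRST/FOLLOW conflicts found.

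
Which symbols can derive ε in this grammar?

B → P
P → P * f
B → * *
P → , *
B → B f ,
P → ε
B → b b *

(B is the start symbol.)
A non-terminal is nullable if it can derive ε (the empty string): either it has an ε-production, or it has a production whose right-hand side consists entirely of nullable non-terminals.

ε-productions: P → ε
So P is immediately nullable.
B → P: every symbol on the right is nullable, so B is nullable too.
Every non-terminal is now nullable.
Nullable = { 'B', 'P' }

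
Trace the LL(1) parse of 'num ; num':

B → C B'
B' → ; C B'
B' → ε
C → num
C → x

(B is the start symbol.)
LL(1) parsing maintains a stack (initially the start symbol over $) and the input. At each step: if the stack top is a terminal, match it against the current input token; if it is a non-terminal N, replace it with the RHS of M[N, lookahead] (the unique production whose predict set contains the lookahead).

Stack is shown with the top on the left.

Stack     Input        Action
-----------------------------
B $       num ; num $  output B → C B'
C B' $    num ; num $  output C → num
num B' $  num ; num $  match 'num'
B' $      ; num $      output B' → ; C B'
; C B' $  ; num $      match ';'
C B' $    num $        output C → num
num B' $  num $        match 'num'
B' $      $            output B' → ε
$         $            accept

The string is accepted.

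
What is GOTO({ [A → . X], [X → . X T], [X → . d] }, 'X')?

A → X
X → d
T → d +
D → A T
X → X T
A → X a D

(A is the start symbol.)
GOTO(I, 'X') = CLOSURE({ [A → αX.β] : [A → α.Xβ] ∈ I, X = 'X' })

Items with dot before 'X', with the dot advanced:
  [A → . X] → [A → X .]
  [X → . X T] → [X → X . T]
Closure of the advanced items:
  [X → X . T] has the dot before T: add [T → . d +]

GOTO = { [A → X .], [T → . d +], [X → X . T] }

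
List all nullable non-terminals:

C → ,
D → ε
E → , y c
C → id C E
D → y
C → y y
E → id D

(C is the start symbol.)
ε-productions: D → ε
So D is immediately nullable.
No further non-terminal can be added: every production for the remaining non-terminals contains a terminal or a non-nullable non-terminal.
Nullable = { 'D' }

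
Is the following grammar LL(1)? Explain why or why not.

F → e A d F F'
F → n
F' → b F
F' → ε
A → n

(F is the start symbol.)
Relevant sets:
  FOLLOW(F') = { $, 'b' }

For F:
  PREDICT(F → e A d F F') = { 'e' }
  PREDICT(F → n) = { 'n' }
For F':
  PREDICT(F' → b F) = { 'b' }
  PREDICT(F' → ε) = { $, 'b' }
A has a single production, so nothing to check there.

Conflict found: Predict set conflict for F': { 'b' }
The grammar is NOT LL(1).

Answer: No. Predict set conflict for F': { 'b' }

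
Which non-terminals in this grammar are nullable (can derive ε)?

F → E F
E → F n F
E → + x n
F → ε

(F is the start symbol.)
ε-productions: F → ε
So F is immediately nullable.
No further non-terminal can be added: every production for the remaining non-terminals contains a terminal or a non-nullable non-terminal.
Nullable = { 'F' }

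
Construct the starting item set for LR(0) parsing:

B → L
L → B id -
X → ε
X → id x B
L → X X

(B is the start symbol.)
First, augment the grammar with B' → B
I₀ = CLOSURE({ [B' → . B] }):
  [B' → . B] has the dot before B: add [B → . L]
  [B → . L] has the dot before L: add [L → . B id -], [L → . X X]
  [L → . X X] has the dot before X: add [X → .], [X → . id x B]
No further items can be added.

I₀ = { [B → . L], [B' → . B], [L → . B id -], [L → . X X], [X → . id x B], [X → .] }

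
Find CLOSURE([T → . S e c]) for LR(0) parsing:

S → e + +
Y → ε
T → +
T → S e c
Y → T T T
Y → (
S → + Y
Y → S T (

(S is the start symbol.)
To compute CLOSURE, for each item [A → α.Bβ] where B is a non-terminal, add [B → .γ] for all productions B → γ; repeat for the newly added items until nothing changes.

Start with: [T → . S e c]
  [T → . S e c] has the dot before S: add [S → . e + +], [S → . + Y]
No further items can be added.

CLOSURE = { [S → . + Y], [S → . e + +], [T → . S e c] }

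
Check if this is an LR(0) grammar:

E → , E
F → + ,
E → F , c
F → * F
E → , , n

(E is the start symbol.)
A grammar is LR(0) if no state in the canonical LR(0) collection has:
  - both a shift item (dot before a terminal) and a complete item (shift-reduce conflict), or
  - two or more complete items (reduce-reduce conflict; the accept item [E' → E .] counts as a complete item here).

Augment with E' → E and build the canonical LR(0) collection (I0 = CLOSURE({[E' → . E]}), then GOTO on every symbol after a dot until no new states appear). It has 13 states:
  I0: { [E → . , , n], [E → . , E], [E → . F , c], [E' → . E], [F → . * F], [F → . + ,] }  — shift
  I1: { [F → * . F], [F → . * F], [F → . + ,] }  — shift
  I2: { [F → + . ,] }  — shift
  I3: { [E → , . , n], [E → , . E], [E → . , , n], [E → . , E], [E → . F , c], [F → . * F], [F → . + ,] }  — shift
  I4: { [E' → E .] }  — accept
  I5: { [E → F . , c] }  — shift
  I6: { [E → F , . c] }  — shift
  I7: { [E → F , c .] }  — reduce
  I8: { [E → , , . n], [E → , . , n], [E → , . E], [E → . , , n], [E → . , E], [E → . F , c], [F → . * F], [F → . + ,] }  — shift
  I9: { [E → , E .] }  — reduce
  I10: { [E → , , n .] }  — reduce
  I11: { [F → + , .] }  — reduce
  I12: { [F → * F .] }  — reduce

Every state is either a pure shift/goto state or contains exactly one complete item and nothing to shift — no conflicts. The grammar is LR(0).

Answer: Yes, the grammar is LR(0)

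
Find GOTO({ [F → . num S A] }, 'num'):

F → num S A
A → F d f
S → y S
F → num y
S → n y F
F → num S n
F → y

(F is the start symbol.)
{ [F → num . S A], [S → . n y F], [S → . y S] }

GOTO(I, 'num') = CLOSURE({ [A → αX.β] : [A → α.Xβ] ∈ I, X = 'num' })

Items with dot before 'num', with the dot advanced:
  [F → . num S A] → [F → num . S A]
Closure of the advanced items:
  [F → num . S A] has the dot before S: add [S → . y S], [S → . n y F]

GOTO = { [F → num . S A], [S → . n y F], [S → . y S] }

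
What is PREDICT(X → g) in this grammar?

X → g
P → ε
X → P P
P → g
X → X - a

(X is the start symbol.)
PREDICT(X → g) = (FIRST(RHS) \ {ε}) ∪ (FOLLOW(X) if ε ∈ FIRST(RHS), i.e. RHS ⇒* ε)
FIRST(g) = { 'g' }
ε ∉ FIRST(g), so FOLLOW(X) is not added.
PREDICT(X → g) = { 'g' }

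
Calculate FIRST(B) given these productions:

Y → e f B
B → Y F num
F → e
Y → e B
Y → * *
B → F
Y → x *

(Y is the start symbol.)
FIRST sets of the other non-terminals involved (by the same procedure, iterated to a fixed point):
  FIRST(Y) = { '*', 'e', 'x' }
  FIRST(F) = { 'e' }

From B → Y F num:
  - Y is a non-terminal: add FIRST(Y) \ {ε} = { '*', 'e', 'x' }
    Y is not nullable, so stop
From B → F:
  - F is a non-terminal: add FIRST(F) \ {ε} = { 'e' }
    F is not nullable, so stop

Collecting: FIRST(B) = { '*', 'e', 'x' }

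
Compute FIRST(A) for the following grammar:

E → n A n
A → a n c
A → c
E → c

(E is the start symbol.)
{ 'a', 'c' }

From A → a n c:
  - a is a terminal: add 'a' and stop
From A → c:
  - c is a terminal: add 'c' and stop

Collecting: FIRST(A) = { 'a', 'c' }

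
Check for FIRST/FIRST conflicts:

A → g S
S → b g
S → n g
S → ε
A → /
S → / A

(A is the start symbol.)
A FIRST/FIRST conflict occurs when two productions N → α and N → β for the same non-terminal have FIRST(α) ∩ FIRST(β) ≠ ∅ (with ε ∈ FIRST of a nullable right-hand side, so two nullable alternatives also conflict).

Productions for A:
  A → g S: FIRST = { 'g' }
  A → /: FIRST = { '/' }
Productions for S:
  S → b g: FIRST = { 'b' }
  S → n g: FIRST = { 'n' }
  S → ε: FIRST = { ε }
  S → / A: FIRST = { '/' }

All alternatives of each non-terminal have pairwise disjoint FIRST sets.

Answer: No FIRST/FIRST conflicts.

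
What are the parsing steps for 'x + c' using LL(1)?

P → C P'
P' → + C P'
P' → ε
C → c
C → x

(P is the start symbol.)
LL(1) parsing maintains a stack (initially the start symbol over $) and the input. At each step: if the stack top is a terminal, match it against the current input token; if it is a non-terminal N, replace it with the RHS of M[N, lookahead] (the unique production whose predict set contains the lookahead).

Stack is shown with the top on the left.

Stack     Input    Action
-------------------------
P $       x + c $  output P → C P'
C P' $    x + c $  output C → x
x P' $    x + c $  match 'x'
P' $      + c $    output P' → + C P'
+ C P' $  + c $    match '+'
C P' $    c $      output C → c
c P' $    c $      match 'c'
P' $      $        output P' → ε
$         $        accept

The string is accepted.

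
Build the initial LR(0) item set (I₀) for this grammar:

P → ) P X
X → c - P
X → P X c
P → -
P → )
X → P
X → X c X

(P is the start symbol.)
{ [P → . ) P X], [P → . )], [P → . -], [P' → . P] }

First, augment the grammar with P' → P
I₀ = CLOSURE({ [P' → . P] }):
  [P' → . P] has the dot before P: add [P → . ) P X], [P → . -], [P → . )]
No further items can be added.

I₀ = { [P → . ) P X], [P → . )], [P → . -], [P' → . P] }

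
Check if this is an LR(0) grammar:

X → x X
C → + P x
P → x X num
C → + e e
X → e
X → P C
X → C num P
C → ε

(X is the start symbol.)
A grammar is LR(0) if no state in the canonical LR(0) collection has:
  - both a shift item (dot before a terminal) and a complete item (shift-reduce conflict), or
  - two or more complete items (reduce-reduce conflict; the accept item [X' → X .] counts as a complete item here).

Augment with X' → X and build the canonical LR(0) collection (I0 = CLOSURE({[X' → . X]}), then GOTO on every symbol after a dot until no new states appear). It has 18 states:
  I0: { [C → . + P x], [C → . + e e], [C → .], [P → . x X num], [X → . C num P], [X → . P C], [X → . e], [X → . x X], [X' → . X] }  — shift, reduce
  I1: { [C → + . P x], [C → + . e e], [P → . x X num] }  — shift
  I2: { [X → C . num P] }  — shift
  I3: { [C → . + P x], [C → . + e e], [C → .], [X → P . C] }  — shift, reduce
  I4: { [X' → X .] }  — accept
  I5: { [X → e .] }  — reduce
  I6: { [C → . + P x], [C → . + e e], [C → .], [P → . x X num], [P → x . X num], [X → . C num P], [X → . P C], [X → . e], [X → . x X], [X → x . X] }  — shift, reduce
  I7: { [P → x X . num], [X → x X .] }  — shift, reduce
  I8: { [P → x X num .] }  — reduce
  I9: { [X → P C .] }  — reduce
  I10: { [P → . x X num], [X → C num . P] }  — shift
  I11: { [X → C num P .] }  — reduce
  I12: { [C → . + P x], [C → . + e e], [C → .], [P → . x X num], [P → x . X num], [X → . C num P], [X → . P C], [X → . e], [X → . x X] }  — shift, reduce
  I13: { [P → x X . num] }  — shift
  I14: { [C → + P . x] }  — shift
  I15: { [C → + e . e] }  — shift
  I16: { [C → + e e .] }  — reduce
  I17: { [C → + P x .] }  — reduce

Conflict in state I0:
  Shift-reduce conflict between [C → .] and [C → . + P x]
So the grammar is NOT LR(0).

Answer: No. Shift-reduce conflict between [C → .] and [C → . + P x]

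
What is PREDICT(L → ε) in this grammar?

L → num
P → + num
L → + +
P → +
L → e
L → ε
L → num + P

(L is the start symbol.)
{ $ }

PREDICT(L → ε) = (FIRST(RHS) \ {ε}) ∪ (FOLLOW(L) if ε ∈ FIRST(RHS), i.e. RHS ⇒* ε)
The right-hand side is ε (FIRST(ε) = { ε }), so the predict set is FOLLOW(L) = { $ }
PREDICT(L → ε) = { $ }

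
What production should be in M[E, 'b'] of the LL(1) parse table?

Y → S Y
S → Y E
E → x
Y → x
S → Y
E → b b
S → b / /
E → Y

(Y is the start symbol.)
E → b b, E → Y

To find M[E, 'b'], we find productions for E where 'b' is in the predict set (PREDICT(N → α) = (FIRST(α) \ {ε}) ∪ (FOLLOW(N) if α ⇒* ε)).

Relevant sets:
  FIRST(Y) = { 'b', 'x' }

E → x: PREDICT = { 'x' }
E → b b: PREDICT = { 'b' }
  'b' is in predict set, so this production goes in M[E, 'b']
E → Y: PREDICT = { 'b', 'x' }
  'b' is in predict set, so this production goes in M[E, 'b']

M[E, 'b'] = E → b b, E → Y  (a multiply-defined cell — the grammar is not LL(1))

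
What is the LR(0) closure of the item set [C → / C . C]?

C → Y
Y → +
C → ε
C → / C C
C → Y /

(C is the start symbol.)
{ [C → . / C C], [C → . Y /], [C → . Y], [C → .], [C → / C . C], [Y → . +] }

Start with: [C → / C . C]
  [C → / C . C] has the dot before C: add [C → . Y], [C → .], [C → . / C C], [C → . Y /]
  [C → . Y] has the dot before Y: add [Y → . +]
No further items can be added.

CLOSURE = { [C → . / C C], [C → . Y /], [C → . Y], [C → .], [C → / C . C], [Y → . +] }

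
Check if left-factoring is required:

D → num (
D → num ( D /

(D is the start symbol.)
Yes, D has productions with common prefix 'num ('

Left-factoring is needed when two productions for the same non-terminal
share a common prefix on the right-hand side.

Productions for D:
  D → num (
  D → num ( D /

Found common prefix 'num (' in productions for D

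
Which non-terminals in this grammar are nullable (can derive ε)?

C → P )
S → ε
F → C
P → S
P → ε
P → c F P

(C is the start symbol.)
{ 'P', 'S' }

A non-terminal is nullable if it can derive ε (the empty string): either it has an ε-production, or it has a production whose right-hand side consists entirely of nullable non-terminals.

ε-productions: S → ε, P → ε
So S, P are immediately nullable.
No further non-terminal can be added: every production for the remaining non-terminals contains a terminal or a non-nullable non-terminal.
Nullable = { 'P', 'S' }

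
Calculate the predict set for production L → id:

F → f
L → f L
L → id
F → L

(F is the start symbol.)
{ 'id' }

PREDICT(L → id) = (FIRST(RHS) \ {ε}) ∪ (FOLLOW(L) if ε ∈ FIRST(RHS), i.e. RHS ⇒* ε)
FIRST(id) = { 'id' }
ε ∉ FIRST(id), so FOLLOW(L) is not added.
PREDICT(L → id) = { 'id' }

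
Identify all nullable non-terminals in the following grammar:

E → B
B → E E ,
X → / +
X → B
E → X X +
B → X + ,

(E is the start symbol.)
None

There are no ε-productions, so no non-terminal can derive ε.
No non-terminals are nullable.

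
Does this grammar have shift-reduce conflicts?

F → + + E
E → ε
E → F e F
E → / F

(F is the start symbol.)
Augment with F' → F and build the canonical LR(0) collection (I0 = CLOSURE({[F' → . F]}), then GOTO on every symbol after a dot until no new states appear). It has 10 states:
  I0: { [F → . + + E], [F' → . F] }  — shift
  I1: { [F → + . + E] }  — shift
  I2: { [F' → F .] }  — accept
  I3: { [E → . / F], [E → . F e F], [E → .], [F → + + . E], [F → . + + E] }  — shift, reduce
  I4: { [E → / . F], [F → . + + E] }  — shift
  I5: { [F → + + E .] }  — reduce
  I6: { [E → F . e F] }  — shift
  I7: { [E → F e . F], [F → . + + E] }  — shift
  I8: { [E → F e F .] }  — reduce
  I9: { [E → / F .] }  — reduce

I3 contains reduce item [E → .] and shift items [E → . / F], [F → . + + E] — shift-reduce conflict.

Answer: Yes — I3: [E → .] vs [E → . / F]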